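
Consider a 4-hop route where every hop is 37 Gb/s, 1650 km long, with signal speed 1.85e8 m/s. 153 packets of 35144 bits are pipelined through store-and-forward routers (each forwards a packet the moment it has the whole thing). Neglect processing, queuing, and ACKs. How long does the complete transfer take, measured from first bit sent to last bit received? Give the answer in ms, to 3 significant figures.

Per-hop transmission t_tx = L/R = 35144/37000000000 = 0.000949838 ms.
Per-hop propagation t_prop = 1650000/185000000 = 8.91892 ms.
Pipeline fill: first packet needs 4·t_tx to clear all hops; remaining 152 packets each add one t_tx.
Total = (4+153-1)·t_tx + 4·t_prop = 156·0.000949838 + 4·8.91892 = 35.8 ms.

35.8 ms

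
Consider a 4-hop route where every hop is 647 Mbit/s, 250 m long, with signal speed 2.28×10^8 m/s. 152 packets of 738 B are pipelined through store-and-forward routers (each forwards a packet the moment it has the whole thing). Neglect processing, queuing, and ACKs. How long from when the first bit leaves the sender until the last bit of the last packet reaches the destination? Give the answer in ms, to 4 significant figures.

1.419 ms

Per-hop transmission t_tx = L/R = 5904/647000000 = 0.00912519 ms.
Per-hop propagation t_prop = 250/2.28e+08 = 0.00109649 ms.
Pipeline fill: first packet needs 4·t_tx to clear all hops; remaining 151 packets each add one t_tx.
Total = (4+152-1)·t_tx + 4·t_prop = 155·0.00912519 + 4·0.00109649 = 1.419 ms.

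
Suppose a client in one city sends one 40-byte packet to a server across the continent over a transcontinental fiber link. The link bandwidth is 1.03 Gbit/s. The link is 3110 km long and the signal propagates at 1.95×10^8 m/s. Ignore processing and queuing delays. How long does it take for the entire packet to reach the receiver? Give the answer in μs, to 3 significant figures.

L = 40 × 8 = 320 bits.
Transmission delay = L/R = 320 / 1030000000 = 0.31068 μs.
Propagation delay = d/s = 3110000 m / 195000000 m/s = 15948.7 μs.
Total = 15900 μs.

15900 μs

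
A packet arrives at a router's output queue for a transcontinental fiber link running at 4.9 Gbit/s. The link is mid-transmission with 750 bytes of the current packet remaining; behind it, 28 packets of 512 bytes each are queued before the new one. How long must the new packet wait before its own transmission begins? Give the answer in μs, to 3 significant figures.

24.6 μs

Each queued packet: L/R = 4096/4900000000 = 0.835918 μs.
28 queued → 23.4057 μs.
Plus remaining 6000 bits of current packet: 1.22449 μs.
Queuing delay = 24.6 μs.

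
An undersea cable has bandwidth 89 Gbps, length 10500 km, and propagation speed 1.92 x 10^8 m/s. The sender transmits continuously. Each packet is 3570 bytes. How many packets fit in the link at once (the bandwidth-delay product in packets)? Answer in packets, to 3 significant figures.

170000 packets

Propagation delay = 10500000 / 192000000 = 0.0546875 s.
BDP = R × t_prop = 89000000000 × 0.0546875 = 4867190000 bits.
In packets of 28560 bits: 170000 packets.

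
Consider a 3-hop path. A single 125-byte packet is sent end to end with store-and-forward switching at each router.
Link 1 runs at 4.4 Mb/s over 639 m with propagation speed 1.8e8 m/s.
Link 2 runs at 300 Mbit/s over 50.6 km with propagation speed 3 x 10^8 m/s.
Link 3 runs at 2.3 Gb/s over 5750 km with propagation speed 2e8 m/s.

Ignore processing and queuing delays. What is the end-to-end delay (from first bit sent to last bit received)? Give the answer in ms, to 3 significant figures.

L = 125 × 8 = 1000 bits.
Transmission delays (L/R per hop): 0.227273, 0.00333333, 0.000434783 ms; sum = 0.231041 ms.
Propagation delays (d/s per hop): 0.00355, 0.168667, 28.75 ms; sum = 28.9222 ms.
End-to-end = 29.2 ms.

29.2 ms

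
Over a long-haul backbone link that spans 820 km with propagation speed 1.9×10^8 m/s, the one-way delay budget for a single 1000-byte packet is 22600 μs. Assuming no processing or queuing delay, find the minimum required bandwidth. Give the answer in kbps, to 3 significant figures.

438 kbps

L = 8000 bits.
Propagation delay = 820000 / 190000000 = 4315.79 μs.
Transmission budget = 22600 − 4315.79 = 18284.2 μs.
R ≥ L / t_tx = 8000 bits / 0.0182842 s = 438 kbps.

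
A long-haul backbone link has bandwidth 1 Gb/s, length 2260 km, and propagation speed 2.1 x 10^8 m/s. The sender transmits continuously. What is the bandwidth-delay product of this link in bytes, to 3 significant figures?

Propagation delay = 2260000 / 210000000 = 0.0107619 s.
BDP = R × t_prop = 1000000000 × 0.0107619 = 10761900 bits.
In bytes: 10761900/8 = 1350000 bytes.

1350000 bytes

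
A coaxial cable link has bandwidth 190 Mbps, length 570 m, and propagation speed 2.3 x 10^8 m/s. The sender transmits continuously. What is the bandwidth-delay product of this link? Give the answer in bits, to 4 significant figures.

Propagation delay = 570 / 2.3e+08 = 2.47826e-06 s.
BDP = R × t_prop = 190000000 × 2.47826e-06 = 470.87 bits.

470.9 bits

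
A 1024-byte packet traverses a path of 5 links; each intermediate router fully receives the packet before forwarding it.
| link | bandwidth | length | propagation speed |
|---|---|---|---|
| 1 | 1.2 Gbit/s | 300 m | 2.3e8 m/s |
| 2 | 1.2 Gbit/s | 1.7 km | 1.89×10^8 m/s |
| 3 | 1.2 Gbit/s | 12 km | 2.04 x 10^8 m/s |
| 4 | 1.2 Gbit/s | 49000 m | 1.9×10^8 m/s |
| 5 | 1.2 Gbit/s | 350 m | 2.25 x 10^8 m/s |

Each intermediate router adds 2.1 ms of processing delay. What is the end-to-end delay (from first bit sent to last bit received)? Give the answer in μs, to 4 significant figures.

8763 μs

L = 1024 × 8 = 8192 bits.
Transmission delay per hop = L/R = 8192/1200000000 = 6.82667 μs; 5 hops → 34.1333 μs.
Propagation delays (d/s per hop): 1.30435, 8.99471, 58.8235, 257.895, 1.55556 μs; sum = 328.573 μs.
Processing at 4 router(s): 4 × 2.1 ms = 8400 μs.
End-to-end = 8763 μs.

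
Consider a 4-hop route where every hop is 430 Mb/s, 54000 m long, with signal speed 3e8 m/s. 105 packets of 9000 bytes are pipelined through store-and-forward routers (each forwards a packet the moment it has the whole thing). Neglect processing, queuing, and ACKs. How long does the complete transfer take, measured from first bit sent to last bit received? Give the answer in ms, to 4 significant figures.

Per-hop transmission t_tx = L/R = 72000/430000000 = 0.167442 ms.
Per-hop propagation t_prop = 54000/300000000 = 0.18 ms.
Pipeline fill: first packet needs 4·t_tx to clear all hops; remaining 104 packets each add one t_tx.
Total = (4+105-1)·t_tx + 4·t_prop = 108·0.167442 + 4·0.18 = 18.80 ms.

18.80 ms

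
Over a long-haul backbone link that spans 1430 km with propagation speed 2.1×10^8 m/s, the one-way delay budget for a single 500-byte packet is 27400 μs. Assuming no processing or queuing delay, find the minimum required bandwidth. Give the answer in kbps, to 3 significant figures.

L = 4000 bits.
Propagation delay = 1430000 / 210000000 = 6809.52 μs.
Transmission budget = 27400 − 6809.52 = 20590.5 μs.
R ≥ L / t_tx = 4000 bits / 0.0205905 s = 194 kbps.

194 kbps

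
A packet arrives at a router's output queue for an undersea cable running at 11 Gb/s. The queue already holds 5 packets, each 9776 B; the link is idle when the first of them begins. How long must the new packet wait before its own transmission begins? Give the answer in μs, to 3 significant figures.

35.5 μs

Each queued packet: L/R = 78208/11000000000 = 7.10982 μs.
5 queued → 35.5491 μs.
Queuing delay = 35.5 μs.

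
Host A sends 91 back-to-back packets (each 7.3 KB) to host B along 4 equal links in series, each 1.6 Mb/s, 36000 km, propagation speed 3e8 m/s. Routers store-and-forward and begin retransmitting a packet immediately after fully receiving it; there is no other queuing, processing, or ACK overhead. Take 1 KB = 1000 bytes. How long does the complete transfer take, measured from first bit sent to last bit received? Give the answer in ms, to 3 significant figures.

Per-hop transmission t_tx = L/R = 58400/1600000 = 36.5 ms.
Per-hop propagation t_prop = 36000000/300000000 = 120 ms.
Pipeline fill: first packet needs 4·t_tx to clear all hops; remaining 90 packets each add one t_tx.
Total = (4+91-1)·t_tx + 4·t_prop = 94·36.5 + 4·120 = 3910 ms.

3910 ms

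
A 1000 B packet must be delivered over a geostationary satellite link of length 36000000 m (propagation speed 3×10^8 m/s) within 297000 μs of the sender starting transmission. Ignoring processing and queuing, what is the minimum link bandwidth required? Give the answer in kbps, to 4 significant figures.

45.20 kbps

L = 8000 bits.
Propagation delay = 36000000 / 300000000 = 120000 μs.
Transmission budget = 297000 − 120000 = 177000 μs.
R ≥ L / t_tx = 8000 bits / 0.177 s = 45.20 kbps.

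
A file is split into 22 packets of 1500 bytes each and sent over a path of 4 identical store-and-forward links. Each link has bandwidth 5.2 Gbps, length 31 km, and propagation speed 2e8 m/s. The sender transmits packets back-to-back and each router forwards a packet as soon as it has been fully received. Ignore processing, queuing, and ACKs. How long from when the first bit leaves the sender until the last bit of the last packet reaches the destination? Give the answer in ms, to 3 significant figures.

Per-hop transmission t_tx = L/R = 12000/5200000000 = 0.00230769 ms.
Per-hop propagation t_prop = 31000/200000000 = 0.155 ms.
Pipeline fill: first packet needs 4·t_tx to clear all hops; remaining 21 packets each add one t_tx.
Total = (4+22-1)·t_tx + 4·t_prop = 25·0.00230769 + 4·0.155 = 0.678 ms.

0.678 ms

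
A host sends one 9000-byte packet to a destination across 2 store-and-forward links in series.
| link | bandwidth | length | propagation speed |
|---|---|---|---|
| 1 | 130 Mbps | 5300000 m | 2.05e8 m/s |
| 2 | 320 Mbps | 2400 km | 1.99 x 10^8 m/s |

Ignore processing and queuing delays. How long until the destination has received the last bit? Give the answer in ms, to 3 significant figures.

L = 9000 × 8 = 72000 bits.
Transmission delays (L/R per hop): 0.553846, 0.225 ms; sum = 0.778846 ms.
Propagation delays (d/s per hop): 25.8537, 12.0603 ms; sum = 37.914 ms.
End-to-end = 38.7 ms.

38.7 ms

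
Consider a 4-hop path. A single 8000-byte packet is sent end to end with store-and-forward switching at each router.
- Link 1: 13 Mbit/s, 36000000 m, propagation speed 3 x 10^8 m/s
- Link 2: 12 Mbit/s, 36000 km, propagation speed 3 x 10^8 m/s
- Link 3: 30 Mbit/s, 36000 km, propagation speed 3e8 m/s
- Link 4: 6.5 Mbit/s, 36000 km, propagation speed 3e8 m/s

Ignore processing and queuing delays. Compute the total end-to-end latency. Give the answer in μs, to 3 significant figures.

L = 8000 × 8 = 64000 bits.
Transmission delays (L/R per hop): 4923.08, 5333.33, 2133.33, 9846.15 μs; sum = 22235.9 μs.
Propagation delays (d/s per hop): 120000, 120000, 120000, 120000 μs; sum = 480000 μs.
End-to-end = 502000 μs.

502000 μs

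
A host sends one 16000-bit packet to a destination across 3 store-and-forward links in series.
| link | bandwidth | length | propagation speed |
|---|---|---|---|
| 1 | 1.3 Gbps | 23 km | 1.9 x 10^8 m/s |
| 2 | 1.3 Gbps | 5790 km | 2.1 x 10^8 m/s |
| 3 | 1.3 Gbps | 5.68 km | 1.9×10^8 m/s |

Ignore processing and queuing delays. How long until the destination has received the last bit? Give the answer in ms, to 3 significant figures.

27.8 ms

Transmission delay per hop = L/R = 16000/1300000000 = 0.0123077 ms; 3 hops → 0.0369231 ms.
Propagation delays (d/s per hop): 0.121053, 27.5714, 0.0298947 ms; sum = 27.7224 ms.
End-to-end = 27.8 ms.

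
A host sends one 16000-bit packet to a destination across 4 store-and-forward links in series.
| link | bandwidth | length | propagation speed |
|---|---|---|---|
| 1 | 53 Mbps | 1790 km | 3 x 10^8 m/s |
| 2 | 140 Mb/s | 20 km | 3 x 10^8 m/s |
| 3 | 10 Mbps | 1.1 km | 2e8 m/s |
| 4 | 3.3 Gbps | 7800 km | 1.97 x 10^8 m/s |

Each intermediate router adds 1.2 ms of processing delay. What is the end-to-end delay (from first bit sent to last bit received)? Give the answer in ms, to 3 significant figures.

Transmission delays (L/R per hop): 0.301887, 0.114286, 1.6, 0.00484848 ms; sum = 2.02102 ms.
Propagation delays (d/s per hop): 5.96667, 0.0666667, 0.0055, 39.5939 ms; sum = 45.6327 ms.
Processing at 3 router(s): 3 × 1.2 ms = 3.6 ms.
End-to-end = 51.3 ms.

51.3 ms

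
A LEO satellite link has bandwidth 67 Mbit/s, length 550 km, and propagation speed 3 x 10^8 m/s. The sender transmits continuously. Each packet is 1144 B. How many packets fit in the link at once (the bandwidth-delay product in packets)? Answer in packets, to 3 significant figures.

13.4 packets

Propagation delay = 550000 / 300000000 = 0.00183333 s.
BDP = R × t_prop = 67000000 × 0.00183333 = 122833 bits.
In packets of 9152 bits: 13.4 packets.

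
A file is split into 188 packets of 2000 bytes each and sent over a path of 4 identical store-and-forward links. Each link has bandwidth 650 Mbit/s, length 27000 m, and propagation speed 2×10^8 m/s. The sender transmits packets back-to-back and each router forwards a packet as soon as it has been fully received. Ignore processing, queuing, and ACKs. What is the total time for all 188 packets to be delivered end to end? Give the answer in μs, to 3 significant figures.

5240 μs

Per-hop transmission t_tx = L/R = 16000/650000000 = 24.6154 μs.
Per-hop propagation t_prop = 27000/200000000 = 135 μs.
Pipeline fill: first packet needs 4·t_tx to clear all hops; remaining 187 packets each add one t_tx.
Total = (4+188-1)·t_tx + 4·t_prop = 191·24.6154 + 4·135 = 5240 μs.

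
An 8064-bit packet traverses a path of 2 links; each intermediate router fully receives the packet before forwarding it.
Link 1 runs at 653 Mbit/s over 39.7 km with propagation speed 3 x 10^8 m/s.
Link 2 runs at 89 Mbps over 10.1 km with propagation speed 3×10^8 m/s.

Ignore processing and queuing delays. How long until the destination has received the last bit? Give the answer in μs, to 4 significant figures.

Transmission delays (L/R per hop): 12.3492, 90.6067 μs; sum = 102.956 μs.
Propagation delays (d/s per hop): 132.333, 33.6667 μs; sum = 166 μs.
End-to-end = 269.0 μs.

269.0 μs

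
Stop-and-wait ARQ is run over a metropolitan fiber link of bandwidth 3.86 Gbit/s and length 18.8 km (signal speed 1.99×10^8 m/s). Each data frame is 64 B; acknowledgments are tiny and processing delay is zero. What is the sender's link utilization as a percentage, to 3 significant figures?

t_tx = L/R = 512/3860000000 = 1.32642e-07 s.
t_prop = 18800/199000000 = 9.44724e-05 s; RTT = 0.000188945 s.
Cycle = t_tx + RTT = 0.000189077 s.
Utilization = t_tx / cycle = 1.32642e-07/0.000189077 = 0.0702 %.

0.0702 %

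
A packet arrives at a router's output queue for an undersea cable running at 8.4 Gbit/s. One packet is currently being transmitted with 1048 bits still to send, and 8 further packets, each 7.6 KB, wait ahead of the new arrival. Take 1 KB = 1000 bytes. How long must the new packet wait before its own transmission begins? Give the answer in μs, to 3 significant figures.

Each queued packet: L/R = 60800/8400000000 = 7.2381 μs.
8 queued → 57.9048 μs.
Plus remaining 1048 bits of current packet: 0.124762 μs.
Queuing delay = 58.0 μs.

58.0 μs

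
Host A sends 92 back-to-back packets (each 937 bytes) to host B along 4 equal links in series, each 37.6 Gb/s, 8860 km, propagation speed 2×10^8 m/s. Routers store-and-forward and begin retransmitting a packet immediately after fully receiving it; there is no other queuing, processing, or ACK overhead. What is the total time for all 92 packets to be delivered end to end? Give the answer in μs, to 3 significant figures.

Per-hop transmission t_tx = L/R = 7496/37600000000 = 0.199362 μs.
Per-hop propagation t_prop = 8860000/200000000 = 44300 μs.
Pipeline fill: first packet needs 4·t_tx to clear all hops; remaining 91 packets each add one t_tx.
Total = (4+92-1)·t_tx + 4·t_prop = 95·0.199362 + 4·44300 = 177000 μs.

177000 μs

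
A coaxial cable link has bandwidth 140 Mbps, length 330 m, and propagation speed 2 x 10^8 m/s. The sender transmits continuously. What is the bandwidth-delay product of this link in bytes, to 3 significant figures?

28.9 bytes

Propagation delay = 330 / 200000000 = 1.65e-06 s.
BDP = R × t_prop = 140000000 × 1.65e-06 = 231 bits.
In bytes: 231/8 = 28.9 bytes.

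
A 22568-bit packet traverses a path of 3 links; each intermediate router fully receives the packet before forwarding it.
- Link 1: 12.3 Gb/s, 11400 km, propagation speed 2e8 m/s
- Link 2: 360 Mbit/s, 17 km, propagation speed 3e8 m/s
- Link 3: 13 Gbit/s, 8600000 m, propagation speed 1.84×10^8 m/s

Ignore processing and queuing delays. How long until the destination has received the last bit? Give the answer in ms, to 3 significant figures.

Transmission delays (L/R per hop): 0.0018348, 0.0626889, 0.001736 ms; sum = 0.0662597 ms.
Propagation delays (d/s per hop): 57, 0.0566667, 46.7391 ms; sum = 103.796 ms.
End-to-end = 104 ms.

104 ms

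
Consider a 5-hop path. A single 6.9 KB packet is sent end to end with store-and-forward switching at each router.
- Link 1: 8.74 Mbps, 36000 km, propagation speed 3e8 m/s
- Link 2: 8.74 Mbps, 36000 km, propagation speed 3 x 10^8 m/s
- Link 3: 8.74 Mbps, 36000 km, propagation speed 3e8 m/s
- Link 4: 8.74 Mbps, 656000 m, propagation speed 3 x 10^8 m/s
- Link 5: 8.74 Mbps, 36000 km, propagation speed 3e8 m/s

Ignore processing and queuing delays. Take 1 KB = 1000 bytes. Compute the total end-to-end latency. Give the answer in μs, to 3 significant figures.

L = 55200 bits.
Transmission delay per hop = L/R = 55200/8740000 = 6315.79 μs; 5 hops → 31578.9 μs.
Propagation delays (d/s per hop): 120000, 120000, 120000, 2186.67, 120000 μs; sum = 482187 μs.
End-to-end = 514000 μs.

514000 μs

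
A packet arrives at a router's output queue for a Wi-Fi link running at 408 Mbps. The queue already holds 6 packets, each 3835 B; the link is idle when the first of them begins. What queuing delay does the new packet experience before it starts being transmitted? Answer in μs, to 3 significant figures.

451 μs

Each queued packet: L/R = 30680/408000000 = 75.1961 μs.
6 queued → 451.176 μs.
Queuing delay = 451 μs.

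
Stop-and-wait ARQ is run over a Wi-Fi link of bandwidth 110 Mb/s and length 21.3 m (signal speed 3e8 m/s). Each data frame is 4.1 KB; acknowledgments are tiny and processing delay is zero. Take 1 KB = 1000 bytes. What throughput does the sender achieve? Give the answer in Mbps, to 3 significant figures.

110 Mbps

t_tx = L/R = 32800/110000000 = 0.000298182 s.
t_prop = 21.3/300000000 = 7.1e-08 s; RTT = 1.42e-07 s.
Cycle = t_tx + RTT = 0.000298324 s.
Throughput = L / cycle = 32800 / 0.000298324 = 110 Mbps.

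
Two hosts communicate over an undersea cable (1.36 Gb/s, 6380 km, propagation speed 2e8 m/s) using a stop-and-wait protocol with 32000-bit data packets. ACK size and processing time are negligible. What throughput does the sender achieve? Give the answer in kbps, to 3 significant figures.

t_tx = L/R = 32000/1360000000 = 2.35294e-05 s.
t_prop = 6380000/200000000 = 0.0319 s; RTT = 0.0638 s.
Cycle = t_tx + RTT = 0.0638235 s.
Throughput = L / cycle = 32000 / 0.0638235 = 501 kbps.

501 kbps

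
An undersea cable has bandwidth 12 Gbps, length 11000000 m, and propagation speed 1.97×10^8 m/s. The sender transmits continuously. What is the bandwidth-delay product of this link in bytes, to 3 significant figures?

Propagation delay = 11000000 / 197000000 = 0.0558376 s.
BDP = R × t_prop = 12000000000 × 0.0558376 = 670051000 bits.
In bytes: 670051000/8 = 83800000 bytes.

83800000 bytes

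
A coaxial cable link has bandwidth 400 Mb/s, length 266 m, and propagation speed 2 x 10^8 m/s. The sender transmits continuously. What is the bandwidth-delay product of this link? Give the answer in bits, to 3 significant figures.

Propagation delay = 266 / 200000000 = 1.33e-06 s.
BDP = R × t_prop = 400000000 × 1.33e-06 = 532 bits.

532 bits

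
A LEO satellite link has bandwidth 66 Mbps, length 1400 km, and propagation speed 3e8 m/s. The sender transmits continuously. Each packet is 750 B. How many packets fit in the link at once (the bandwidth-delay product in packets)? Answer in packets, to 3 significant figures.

51.3 packets

Propagation delay = 1400000 / 300000000 = 0.00466667 s.
BDP = R × t_prop = 66000000 × 0.00466667 = 308000 bits.
In packets of 6000 bits: 51.3 packets.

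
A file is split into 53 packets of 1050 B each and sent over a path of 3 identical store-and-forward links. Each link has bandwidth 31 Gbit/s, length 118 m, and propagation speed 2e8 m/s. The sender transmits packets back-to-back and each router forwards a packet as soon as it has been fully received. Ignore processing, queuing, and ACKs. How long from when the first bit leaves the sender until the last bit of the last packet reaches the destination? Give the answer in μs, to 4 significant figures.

16.67 μs

Per-hop transmission t_tx = L/R = 8400/31000000000 = 0.270968 μs.
Per-hop propagation t_prop = 118/200000000 = 0.59 μs.
Pipeline fill: first packet needs 3·t_tx to clear all hops; remaining 52 packets each add one t_tx.
Total = (3+53-1)·t_tx + 3·t_prop = 55·0.270968 + 3·0.59 = 16.67 μs.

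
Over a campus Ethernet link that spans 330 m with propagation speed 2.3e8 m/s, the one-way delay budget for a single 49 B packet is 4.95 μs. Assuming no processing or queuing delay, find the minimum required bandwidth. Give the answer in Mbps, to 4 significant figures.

L = 392 bits.
Propagation delay = 330 / 2.3e+08 = 1.43478 μs.
Transmission budget = 4.95 − 1.43478 = 3.51522 μs.
R ≥ L / t_tx = 392 bits / 3.51522e-06 s = 111.5 Mbps.

111.5 Mbps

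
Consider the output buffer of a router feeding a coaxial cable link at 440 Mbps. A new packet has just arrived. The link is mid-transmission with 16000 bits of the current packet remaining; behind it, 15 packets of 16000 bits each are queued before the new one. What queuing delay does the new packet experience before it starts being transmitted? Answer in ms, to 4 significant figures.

0.5818 ms

Each queued packet: L/R = 16000/440000000 = 0.0363636 ms.
15 queued → 0.545455 ms.
Plus remaining 16000 bits of current packet: 0.0363636 ms.
Queuing delay = 0.5818 ms.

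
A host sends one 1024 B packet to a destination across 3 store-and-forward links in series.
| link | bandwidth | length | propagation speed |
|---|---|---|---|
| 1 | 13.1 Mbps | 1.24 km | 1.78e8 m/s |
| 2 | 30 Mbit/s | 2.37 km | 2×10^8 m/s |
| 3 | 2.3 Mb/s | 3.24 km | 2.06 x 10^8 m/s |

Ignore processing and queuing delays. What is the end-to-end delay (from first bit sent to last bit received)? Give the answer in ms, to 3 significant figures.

L = 1024 × 8 = 8192 bits.
Transmission delays (L/R per hop): 0.625344, 0.273067, 3.56174 ms; sum = 4.46015 ms.
Propagation delays (d/s per hop): 0.00696629, 0.01185, 0.0157282 ms; sum = 0.0345444 ms.
End-to-end = 4.49 ms.

4.49 ms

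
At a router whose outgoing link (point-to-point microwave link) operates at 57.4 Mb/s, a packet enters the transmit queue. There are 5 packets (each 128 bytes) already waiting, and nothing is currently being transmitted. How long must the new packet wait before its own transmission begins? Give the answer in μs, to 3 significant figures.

Each queued packet: L/R = 1024/57400000 = 17.8397 μs.
5 queued → 89.1986 μs.
Queuing delay = 89.2 μs.

89.2 μs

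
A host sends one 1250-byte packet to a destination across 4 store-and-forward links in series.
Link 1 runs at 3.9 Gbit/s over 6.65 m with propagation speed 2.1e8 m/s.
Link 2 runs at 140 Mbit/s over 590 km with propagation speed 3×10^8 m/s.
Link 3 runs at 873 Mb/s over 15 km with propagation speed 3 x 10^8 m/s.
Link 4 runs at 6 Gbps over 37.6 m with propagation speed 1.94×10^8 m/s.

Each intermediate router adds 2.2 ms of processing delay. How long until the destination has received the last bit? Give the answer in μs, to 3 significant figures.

L = 1250 × 8 = 10000 bits.
Transmission delays (L/R per hop): 2.5641, 71.4286, 11.4548, 1.66667 μs; sum = 87.1141 μs.
Propagation delays (d/s per hop): 0.0316667, 1966.67, 50, 0.193814 μs; sum = 2016.89 μs.
Processing at 3 router(s): 3 × 2.2 ms = 6600 μs.
End-to-end = 8700 μs.

8700 μs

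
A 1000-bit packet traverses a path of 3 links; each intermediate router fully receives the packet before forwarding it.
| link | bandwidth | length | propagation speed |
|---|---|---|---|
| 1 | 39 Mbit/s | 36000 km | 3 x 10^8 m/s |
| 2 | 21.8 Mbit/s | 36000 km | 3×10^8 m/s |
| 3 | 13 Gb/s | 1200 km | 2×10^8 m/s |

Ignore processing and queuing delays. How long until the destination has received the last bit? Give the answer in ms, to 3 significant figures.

Transmission delays (L/R per hop): 0.025641, 0.0458716, 7.69231e-05 ms; sum = 0.0715895 ms.
Propagation delays (d/s per hop): 120, 120, 6 ms; sum = 246 ms.
End-to-end = 246 ms.

246 ms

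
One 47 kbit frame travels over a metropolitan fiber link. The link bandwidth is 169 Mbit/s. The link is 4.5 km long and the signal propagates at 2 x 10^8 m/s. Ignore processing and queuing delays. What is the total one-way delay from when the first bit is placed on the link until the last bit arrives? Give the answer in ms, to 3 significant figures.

L = 47000 bits.
Transmission delay = L/R = 47000 / 169000000 = 0.278107 ms.
Propagation delay = d/s = 4500 m / 200000000 m/s = 0.0225 ms.
Total = 0.301 ms.

0.301 ms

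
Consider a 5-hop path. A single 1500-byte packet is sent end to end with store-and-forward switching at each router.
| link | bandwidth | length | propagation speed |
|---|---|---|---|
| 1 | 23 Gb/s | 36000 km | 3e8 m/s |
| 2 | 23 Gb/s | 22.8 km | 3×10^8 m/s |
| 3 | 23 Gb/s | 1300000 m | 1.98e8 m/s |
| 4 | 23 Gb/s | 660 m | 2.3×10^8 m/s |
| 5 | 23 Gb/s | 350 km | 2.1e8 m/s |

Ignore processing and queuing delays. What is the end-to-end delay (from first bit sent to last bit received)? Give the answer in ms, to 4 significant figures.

L = 1500 × 8 = 12000 bits.
Transmission delay per hop = L/R = 12000/23000000000 = 0.000521739 ms; 5 hops → 0.0026087 ms.
Propagation delays (d/s per hop): 120, 0.076, 6.56566, 0.00286957, 1.66667 ms; sum = 128.311 ms.
End-to-end = 128.3 ms.

128.3 ms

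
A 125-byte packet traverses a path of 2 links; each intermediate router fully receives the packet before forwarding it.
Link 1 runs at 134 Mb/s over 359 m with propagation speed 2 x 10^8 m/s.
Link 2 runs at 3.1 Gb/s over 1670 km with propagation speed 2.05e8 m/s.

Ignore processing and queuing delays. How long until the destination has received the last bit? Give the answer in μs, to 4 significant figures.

8156 μs

L = 125 × 8 = 1000 bits.
Transmission delays (L/R per hop): 7.46269, 0.322581 μs; sum = 7.78527 μs.
Propagation delays (d/s per hop): 1.795, 8146.34 μs; sum = 8148.14 μs.
End-to-end = 8156 μs.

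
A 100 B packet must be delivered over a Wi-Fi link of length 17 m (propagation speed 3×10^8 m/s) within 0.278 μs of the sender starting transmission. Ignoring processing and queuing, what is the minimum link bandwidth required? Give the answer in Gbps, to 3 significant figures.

3.61 Gbps

L = 800 bits.
Propagation delay = 17 / 300000000 = 0.0566667 μs.
Transmission budget = 0.278 − 0.0566667 = 0.221333 μs.
R ≥ L / t_tx = 800 bits / 2.21333e-07 s = 3.61 Gbps.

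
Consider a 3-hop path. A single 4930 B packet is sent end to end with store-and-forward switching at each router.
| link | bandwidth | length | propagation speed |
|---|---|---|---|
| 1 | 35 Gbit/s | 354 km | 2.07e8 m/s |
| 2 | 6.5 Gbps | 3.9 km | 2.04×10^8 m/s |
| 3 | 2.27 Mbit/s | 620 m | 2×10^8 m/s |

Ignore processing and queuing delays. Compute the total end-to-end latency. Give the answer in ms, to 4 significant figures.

L = 4930 × 8 = 39440 bits.
Transmission delays (L/R per hop): 0.00112686, 0.00606769, 17.3744 ms; sum = 17.3816 ms.
Propagation delays (d/s per hop): 1.71014, 0.0191176, 0.0031 ms; sum = 1.73236 ms.
End-to-end = 19.11 ms.

19.11 ms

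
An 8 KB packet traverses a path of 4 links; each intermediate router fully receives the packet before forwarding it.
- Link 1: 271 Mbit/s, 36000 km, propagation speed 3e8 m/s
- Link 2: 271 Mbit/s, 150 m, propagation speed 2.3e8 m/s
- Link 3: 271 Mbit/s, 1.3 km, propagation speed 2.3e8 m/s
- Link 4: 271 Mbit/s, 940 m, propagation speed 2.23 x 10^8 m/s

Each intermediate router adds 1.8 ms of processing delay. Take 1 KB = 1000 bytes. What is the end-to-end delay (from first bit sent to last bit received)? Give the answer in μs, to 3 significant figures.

L = 64000 bits.
Transmission delay per hop = L/R = 64000/271000000 = 236.162 μs; 4 hops → 944.649 μs.
Propagation delays (d/s per hop): 120000, 0.652174, 5.65217, 4.21525 μs; sum = 120011 μs.
Processing at 3 router(s): 3 × 1.8 ms = 5400 μs.
End-to-end = 126000 μs.

126000 μs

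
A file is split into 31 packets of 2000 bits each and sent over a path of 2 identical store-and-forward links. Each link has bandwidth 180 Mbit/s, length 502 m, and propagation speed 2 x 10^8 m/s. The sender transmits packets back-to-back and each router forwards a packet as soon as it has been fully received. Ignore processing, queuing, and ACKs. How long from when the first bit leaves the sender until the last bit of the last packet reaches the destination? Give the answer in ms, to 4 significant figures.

0.3606 ms

Per-hop transmission t_tx = L/R = 2000/180000000 = 0.0111111 ms.
Per-hop propagation t_prop = 502/200000000 = 0.00251 ms.
Pipeline fill: first packet needs 2·t_tx to clear all hops; remaining 30 packets each add one t_tx.
Total = (2+31-1)·t_tx + 2·t_prop = 32·0.0111111 + 2·0.00251 = 0.3606 ms.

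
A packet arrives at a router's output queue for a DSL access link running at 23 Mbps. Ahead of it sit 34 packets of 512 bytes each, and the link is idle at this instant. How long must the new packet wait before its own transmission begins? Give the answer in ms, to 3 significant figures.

6.05 ms

Each queued packet: L/R = 4096/23000000 = 0.178087 ms.
34 queued → 6.05496 ms.
Queuing delay = 6.05 ms.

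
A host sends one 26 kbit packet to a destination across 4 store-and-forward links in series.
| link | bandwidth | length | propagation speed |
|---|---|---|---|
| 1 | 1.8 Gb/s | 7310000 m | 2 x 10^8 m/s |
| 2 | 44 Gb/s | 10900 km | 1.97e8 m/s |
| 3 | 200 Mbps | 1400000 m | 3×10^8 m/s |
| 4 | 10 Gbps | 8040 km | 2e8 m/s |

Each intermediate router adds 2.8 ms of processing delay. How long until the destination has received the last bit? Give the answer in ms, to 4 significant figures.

145.3 ms

L = 26000 bits.
Transmission delays (L/R per hop): 0.0144444, 0.000590909, 0.13, 0.0026 ms; sum = 0.147635 ms.
Propagation delays (d/s per hop): 36.55, 55.3299, 4.66667, 40.2 ms; sum = 136.747 ms.
Processing at 3 router(s): 3 × 2.8 ms = 8.4 ms.
End-to-end = 145.3 ms.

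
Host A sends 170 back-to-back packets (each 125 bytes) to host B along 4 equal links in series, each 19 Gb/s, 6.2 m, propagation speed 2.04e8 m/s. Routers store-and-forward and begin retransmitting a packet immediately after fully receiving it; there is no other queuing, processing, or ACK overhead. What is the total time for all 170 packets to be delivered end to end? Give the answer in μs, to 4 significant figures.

Per-hop transmission t_tx = L/R = 1000/19000000000 = 0.0526316 μs.
Per-hop propagation t_prop = 6.2/204000000 = 0.0303922 μs.
Pipeline fill: first packet needs 4·t_tx to clear all hops; remaining 169 packets each add one t_tx.
Total = (4+170-1)·t_tx + 4·t_prop = 173·0.0526316 + 4·0.0303922 = 9.227 μs.

9.227 μs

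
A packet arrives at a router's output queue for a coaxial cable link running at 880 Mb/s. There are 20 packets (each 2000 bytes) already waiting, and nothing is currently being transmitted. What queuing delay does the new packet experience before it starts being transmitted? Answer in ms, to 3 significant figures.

Each queued packet: L/R = 16000/880000000 = 0.0181818 ms.
20 queued → 0.363636 ms.
Queuing delay = 0.364 ms.

0.364 ms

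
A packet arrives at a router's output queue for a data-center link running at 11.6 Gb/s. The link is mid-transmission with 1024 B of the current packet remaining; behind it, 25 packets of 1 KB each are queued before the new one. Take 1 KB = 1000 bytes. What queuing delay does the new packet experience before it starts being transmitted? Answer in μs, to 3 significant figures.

17.9 μs

Each queued packet: L/R = 8000/11600000000 = 0.689655 μs.
25 queued → 17.2414 μs.
Plus remaining 8192 bits of current packet: 0.706207 μs.
Queuing delay = 17.9 μs.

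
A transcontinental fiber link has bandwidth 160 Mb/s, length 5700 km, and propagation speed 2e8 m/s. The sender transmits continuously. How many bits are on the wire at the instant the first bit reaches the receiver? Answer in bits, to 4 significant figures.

4560000 bits

Propagation delay = 5700000 / 200000000 = 0.0285 s.
BDP = R × t_prop = 160000000 × 0.0285 = 4560000 bits.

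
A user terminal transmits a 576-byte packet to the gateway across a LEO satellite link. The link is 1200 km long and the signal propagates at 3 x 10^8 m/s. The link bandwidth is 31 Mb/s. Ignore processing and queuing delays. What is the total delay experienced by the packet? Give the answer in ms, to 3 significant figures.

L = 576 × 8 = 4608 bits.
Transmission delay = L/R = 4608 / 31000000 = 0.148645 ms.
Propagation delay = d/s = 1200000 m / 300000000 m/s = 4 ms.
Total = 4.15 ms.

4.15 ms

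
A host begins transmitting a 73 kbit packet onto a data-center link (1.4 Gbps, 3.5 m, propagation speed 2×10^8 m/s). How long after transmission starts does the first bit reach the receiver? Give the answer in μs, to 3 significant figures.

First bit experiences only propagation delay: d/s = 3.5/200000000 = 0.0175 μs.

0.0175 μs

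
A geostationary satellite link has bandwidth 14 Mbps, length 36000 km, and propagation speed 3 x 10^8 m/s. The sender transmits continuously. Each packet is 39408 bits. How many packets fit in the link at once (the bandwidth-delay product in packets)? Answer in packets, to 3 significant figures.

42.6 packets

Propagation delay = 36000000 / 300000000 = 0.12 s.
BDP = R × t_prop = 14000000 × 0.12 = 1680000 bits.
In packets of 39408 bits: 42.6 packets.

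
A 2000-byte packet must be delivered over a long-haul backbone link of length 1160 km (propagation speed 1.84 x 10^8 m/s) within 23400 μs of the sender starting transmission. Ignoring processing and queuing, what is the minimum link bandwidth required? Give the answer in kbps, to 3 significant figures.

936 kbps

L = 16000 bits.
Propagation delay = 1160000 / 184000000 = 6304.35 μs.
Transmission budget = 23400 − 6304.35 = 17095.7 μs.
R ≥ L / t_tx = 16000 bits / 0.0170957 s = 936 kbps.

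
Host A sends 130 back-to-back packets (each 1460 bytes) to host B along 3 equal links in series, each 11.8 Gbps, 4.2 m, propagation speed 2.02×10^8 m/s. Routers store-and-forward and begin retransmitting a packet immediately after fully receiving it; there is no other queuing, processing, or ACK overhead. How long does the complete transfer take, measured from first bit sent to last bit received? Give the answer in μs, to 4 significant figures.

Per-hop transmission t_tx = L/R = 11680/11800000000 = 0.989831 μs.
Per-hop propagation t_prop = 4.2/202000000 = 0.0207921 μs.
Pipeline fill: first packet needs 3·t_tx to clear all hops; remaining 129 packets each add one t_tx.
Total = (3+130-1)·t_tx + 3·t_prop = 132·0.989831 + 3·0.0207921 = 130.7 μs.

130.7 μs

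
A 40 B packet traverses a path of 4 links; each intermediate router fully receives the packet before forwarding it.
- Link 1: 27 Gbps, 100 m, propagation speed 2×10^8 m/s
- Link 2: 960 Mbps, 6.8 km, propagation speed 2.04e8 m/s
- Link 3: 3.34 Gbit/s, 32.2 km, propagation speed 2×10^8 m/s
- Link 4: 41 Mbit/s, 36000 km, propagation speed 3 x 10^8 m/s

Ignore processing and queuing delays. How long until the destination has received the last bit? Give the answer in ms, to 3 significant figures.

120 ms

L = 40 × 8 = 320 bits.
Transmission delays (L/R per hop): 1.18519e-05, 0.000333333, 9.58084e-05, 0.00780488 ms; sum = 0.00824587 ms.
Propagation delays (d/s per hop): 0.0005, 0.0333333, 0.161, 120 ms; sum = 120.195 ms.
End-to-end = 120 ms.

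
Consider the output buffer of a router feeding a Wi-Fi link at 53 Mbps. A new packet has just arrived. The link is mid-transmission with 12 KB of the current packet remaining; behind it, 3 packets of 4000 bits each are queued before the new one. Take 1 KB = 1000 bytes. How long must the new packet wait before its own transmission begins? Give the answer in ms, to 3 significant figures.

2.04 ms

Each queued packet: L/R = 4000/53000000 = 0.0754717 ms.
3 queued → 0.226415 ms.
Plus remaining 96000 bits of current packet: 1.81132 ms.
Queuing delay = 2.04 ms.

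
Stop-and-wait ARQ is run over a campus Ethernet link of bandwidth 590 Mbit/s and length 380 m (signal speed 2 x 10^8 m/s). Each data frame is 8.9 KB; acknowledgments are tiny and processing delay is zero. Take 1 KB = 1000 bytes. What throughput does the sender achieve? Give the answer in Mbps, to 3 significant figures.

t_tx = L/R = 71200/590000000 = 0.000120678 s.
t_prop = 380/200000000 = 1.9e-06 s; RTT = 3.8e-06 s.
Cycle = t_tx + RTT = 0.000124478 s.
Throughput = L / cycle = 71200 / 0.000124478 = 572 Mbps.

572 Mbps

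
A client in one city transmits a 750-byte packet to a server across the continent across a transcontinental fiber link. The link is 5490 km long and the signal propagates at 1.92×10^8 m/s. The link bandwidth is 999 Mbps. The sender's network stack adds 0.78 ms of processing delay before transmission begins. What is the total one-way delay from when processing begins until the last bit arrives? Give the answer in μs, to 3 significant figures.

L = 750 × 8 = 6000 bits.
Transmission delay = L/R = 6000 / 999000000 = 6.00601 μs.
Propagation delay = d/s = 5490000 m / 192000000 m/s = 28593.8 μs.
Plus processing delay 0.78 ms = 780 μs.
Total = 29400 μs.

29400 μs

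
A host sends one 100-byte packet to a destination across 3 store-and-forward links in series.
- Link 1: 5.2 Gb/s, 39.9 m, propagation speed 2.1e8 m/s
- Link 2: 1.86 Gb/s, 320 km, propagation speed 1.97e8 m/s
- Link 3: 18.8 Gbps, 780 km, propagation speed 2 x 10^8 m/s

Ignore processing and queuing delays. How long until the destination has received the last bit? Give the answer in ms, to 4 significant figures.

L = 100 × 8 = 800 bits.
Transmission delays (L/R per hop): 0.000153846, 0.000430108, 4.25532e-05 ms; sum = 0.000626507 ms.
Propagation delays (d/s per hop): 0.00019, 1.62437, 3.9 ms; sum = 5.52456 ms.
End-to-end = 5.525 ms.

5.525 ms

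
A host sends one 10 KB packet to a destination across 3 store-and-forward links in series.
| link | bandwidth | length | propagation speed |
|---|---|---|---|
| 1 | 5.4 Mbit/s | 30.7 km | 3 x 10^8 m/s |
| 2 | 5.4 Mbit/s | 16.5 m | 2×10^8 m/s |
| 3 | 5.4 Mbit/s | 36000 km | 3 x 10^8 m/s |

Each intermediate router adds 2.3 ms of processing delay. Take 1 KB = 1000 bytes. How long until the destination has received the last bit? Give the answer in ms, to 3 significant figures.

L = 80000 bits.
Transmission delay per hop = L/R = 80000/5400000 = 14.8148 ms; 3 hops → 44.4444 ms.
Propagation delays (d/s per hop): 0.102333, 8.25e-05, 120 ms; sum = 120.102 ms.
Processing at 2 router(s): 2 × 2.3 ms = 4.6 ms.
End-to-end = 169 ms.

169 ms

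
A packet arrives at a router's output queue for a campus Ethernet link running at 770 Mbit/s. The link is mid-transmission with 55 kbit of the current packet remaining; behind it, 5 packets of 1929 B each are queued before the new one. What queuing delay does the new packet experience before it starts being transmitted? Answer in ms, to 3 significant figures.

Each queued packet: L/R = 15432/770000000 = 0.0200416 ms.
5 queued → 0.100208 ms.
Plus remaining 55000 bits of current packet: 0.0714286 ms.
Queuing delay = 0.172 ms.

0.172 ms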